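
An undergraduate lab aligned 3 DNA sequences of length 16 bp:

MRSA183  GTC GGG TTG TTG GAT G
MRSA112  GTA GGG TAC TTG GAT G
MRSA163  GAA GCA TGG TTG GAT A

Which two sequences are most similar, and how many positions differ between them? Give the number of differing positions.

3

Pairwise Hamming distances:
  MRSA183 vs MRSA112: 3
  MRSA183 vs MRSA163: 6
  MRSA112 vs MRSA163: 6
The smallest is 3, between MRSA183 and MRSA112.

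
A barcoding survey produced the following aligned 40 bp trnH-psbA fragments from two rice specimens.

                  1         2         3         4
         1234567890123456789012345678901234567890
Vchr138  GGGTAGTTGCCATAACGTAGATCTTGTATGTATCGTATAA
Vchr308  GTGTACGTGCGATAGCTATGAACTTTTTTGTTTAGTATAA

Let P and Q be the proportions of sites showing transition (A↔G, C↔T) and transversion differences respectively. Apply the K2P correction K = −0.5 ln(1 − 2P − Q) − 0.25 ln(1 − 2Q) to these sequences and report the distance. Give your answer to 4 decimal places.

The sequences differ at positions 2 (G/T, transversion), 6 (G/C, transversion), 7 (T/G, transversion), 11 (C/G, transversion), 15 (A/G, transition), 17 (G/T, transversion), 18 (T/A, transversion), 19 (A/T, transversion), 22 (T/A, transversion), 26 (G/T, transversion), 28 (A/T, transversion), 32 (A/T, transversion), 34 (C/A, transversion).
Of the 13 differences, 1 transition and 12 transversions over 40 sites: P = 1/40 = 0.025000, Q = 12/40 = 0.300000.
d = −0.5·ln(0.650000) − 0.25·ln(0.400000) = −0.5·(-0.430783) − 0.25·(-0.916291) = 0.4445.

0.4445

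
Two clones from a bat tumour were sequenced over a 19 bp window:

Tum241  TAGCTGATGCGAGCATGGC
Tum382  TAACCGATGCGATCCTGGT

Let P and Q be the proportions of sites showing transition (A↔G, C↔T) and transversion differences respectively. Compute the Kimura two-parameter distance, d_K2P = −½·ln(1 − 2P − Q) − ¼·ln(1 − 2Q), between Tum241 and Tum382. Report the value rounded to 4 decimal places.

Differing sites — 3:G/A (Ti); 5:T/C (Ti); 13:G/T (Tv); 15:A/C (Tv); 19:C/T (Ti).
Of the 5 differences, 3 transitions and 2 transversions over 19 sites: P = 3/19 = 0.157895, Q = 2/19 = 0.105263.
d = −0.5·ln(0.578947) − 0.25·ln(0.789474) = −0.5·(-0.546544) − 0.25·(-0.236388) = 0.3324.

0.3324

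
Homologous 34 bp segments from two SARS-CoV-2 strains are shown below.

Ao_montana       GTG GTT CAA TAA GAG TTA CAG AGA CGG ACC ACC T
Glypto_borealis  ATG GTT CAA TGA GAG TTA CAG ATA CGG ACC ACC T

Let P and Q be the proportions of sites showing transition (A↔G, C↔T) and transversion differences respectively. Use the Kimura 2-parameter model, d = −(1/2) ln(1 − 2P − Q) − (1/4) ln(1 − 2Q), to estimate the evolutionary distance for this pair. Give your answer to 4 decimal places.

0.0947

Differing sites — 1:G/A (Ti); 11:A/G (Ti); 23:G/T (Tv).
Of the 3 differences, 2 transitions and 1 transversion over 34 sites: P = 2/34 = 0.058824, Q = 1/34 = 0.029412.
d = −0.5·ln(0.852940) − 0.25·ln(0.941176) = −0.5·(-0.159066) − 0.25·(-0.060625) = 0.0947.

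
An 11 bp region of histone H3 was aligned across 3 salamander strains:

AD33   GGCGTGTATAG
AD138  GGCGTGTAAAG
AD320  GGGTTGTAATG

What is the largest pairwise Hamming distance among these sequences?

Pairwise Hamming distances:
  AD33 vs AD138: 1
  AD33 vs AD320: 4
  AD138 vs AD320: 3
The largest is 4, between AD33 and AD320.

4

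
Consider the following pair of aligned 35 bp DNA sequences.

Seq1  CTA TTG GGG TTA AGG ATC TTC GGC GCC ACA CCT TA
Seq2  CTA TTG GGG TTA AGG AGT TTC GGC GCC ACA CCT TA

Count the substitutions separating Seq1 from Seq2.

2

Mismatches occur at site 17 (T↔G), site 18 (C↔T).
That gives 2 mismatches out of 35 aligned sites, so the Hamming distance is 2.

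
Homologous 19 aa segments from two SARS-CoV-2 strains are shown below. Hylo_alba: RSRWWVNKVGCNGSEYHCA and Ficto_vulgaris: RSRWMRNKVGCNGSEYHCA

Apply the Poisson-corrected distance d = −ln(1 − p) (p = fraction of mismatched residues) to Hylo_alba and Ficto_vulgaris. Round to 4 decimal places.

0.1112

Differing sites — 5:W/M; 6:V/R.
p = 2/19 = 0.105263.
d = −ln(1 − 0.105263) = −ln(0.894737) = 0.1112.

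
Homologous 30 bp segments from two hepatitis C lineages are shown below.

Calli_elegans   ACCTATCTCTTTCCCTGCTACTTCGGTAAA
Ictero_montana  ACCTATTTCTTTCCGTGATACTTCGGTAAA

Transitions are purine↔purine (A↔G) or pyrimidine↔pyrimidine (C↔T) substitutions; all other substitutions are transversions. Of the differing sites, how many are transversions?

The sequences differ at positions 7 (C/T, transition), 15 (C/G, transversion), 18 (C/A, transversion).
Of the 3 differences, 1 transition and 2 transversions, so the answer is 2.

2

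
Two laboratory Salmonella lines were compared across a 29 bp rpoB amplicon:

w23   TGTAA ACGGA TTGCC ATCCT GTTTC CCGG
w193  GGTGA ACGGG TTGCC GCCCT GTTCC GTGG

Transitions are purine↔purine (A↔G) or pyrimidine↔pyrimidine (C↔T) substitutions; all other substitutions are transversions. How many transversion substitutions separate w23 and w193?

Differing sites — 1:T/G (Tv); 4:A/G (Ti); 10:A/G (Ti); 16:A/G (Ti); 17:T/C (Ti); 24:T/C (Ti); 26:C/G (Tv); 27:C/T (Ti).
Of the 8 differences, 6 transitions and 2 transversions, so the answer is 2.

2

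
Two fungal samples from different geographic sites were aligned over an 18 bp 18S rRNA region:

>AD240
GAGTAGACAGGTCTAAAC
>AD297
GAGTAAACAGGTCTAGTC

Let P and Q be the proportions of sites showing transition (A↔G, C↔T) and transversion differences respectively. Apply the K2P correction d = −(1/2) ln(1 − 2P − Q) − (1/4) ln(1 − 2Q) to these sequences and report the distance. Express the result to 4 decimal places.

Differing sites — 6:G/A (Ti); 16:A/G (Ti); 17:A/T (Tv).
Of the 3 differences, 2 transitions and 1 transversion over 18 sites: P = 2/18 = 0.111111, Q = 1/18 = 0.055556.
d = −0.5·ln(0.722222) − 0.25·ln(0.888888) = −0.5·(-0.325423) − 0.25·(-0.117784) = 0.1922.

0.1922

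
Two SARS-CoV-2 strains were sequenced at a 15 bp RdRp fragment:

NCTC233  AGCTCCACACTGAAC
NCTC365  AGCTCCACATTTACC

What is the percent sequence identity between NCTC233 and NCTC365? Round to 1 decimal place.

The sequences differ at positions 10 (C/T), 12 (G/T), 14 (A/C).
12 of the 15 sites match, so the percent identity is 12/15 × 100 = 80.0%.

80.0%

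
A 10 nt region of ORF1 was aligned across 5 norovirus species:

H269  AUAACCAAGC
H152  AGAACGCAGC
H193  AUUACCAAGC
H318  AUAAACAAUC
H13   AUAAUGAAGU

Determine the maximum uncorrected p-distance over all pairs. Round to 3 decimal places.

Pairwise Hamming distances:
  H269 vs H152: 3
  H269 vs H193: 1
  H269 vs H318: 2
  H269 vs H13: 3
  H152 vs H193: 4
  H152 vs H318: 5
  H152 vs H13: 4
  H193 vs H318: 3
  H193 vs H13: 4
  H318 vs H13: 4
The largest is 5 mismatches, between H152 and H318; p = 5/10 = 0.500.

0.500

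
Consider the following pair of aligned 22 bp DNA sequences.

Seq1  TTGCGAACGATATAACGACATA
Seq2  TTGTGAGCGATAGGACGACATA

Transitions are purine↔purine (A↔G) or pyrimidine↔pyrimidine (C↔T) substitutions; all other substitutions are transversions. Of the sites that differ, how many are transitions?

3

Mismatches occur at site 4 (C↔T, transition), site 7 (A↔G, transition), site 13 (T↔G, transversion), site 14 (A↔G, transition).
Of the 4 differences, 3 transitions and 1 transversion, so the answer is 3.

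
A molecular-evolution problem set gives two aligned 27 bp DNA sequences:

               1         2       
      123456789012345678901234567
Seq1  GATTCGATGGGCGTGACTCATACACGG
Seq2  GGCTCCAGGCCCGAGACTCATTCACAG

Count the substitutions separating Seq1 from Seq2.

9

The sequences differ at positions 2 (A/G), 3 (T/C), 6 (G/C), 8 (T/G), 10 (G/C), 11 (G/C), 14 (T/A), 22 (A/T), 26 (G/A).
That gives 9 mismatches out of 27 aligned sites, so the Hamming distance is 9.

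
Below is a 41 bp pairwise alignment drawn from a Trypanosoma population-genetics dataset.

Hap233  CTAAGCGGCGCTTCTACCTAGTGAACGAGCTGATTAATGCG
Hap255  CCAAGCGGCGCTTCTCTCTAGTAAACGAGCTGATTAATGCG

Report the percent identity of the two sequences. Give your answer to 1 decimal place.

The sequences differ at positions 2 (T/C), 16 (A/C), 17 (C/T), 23 (G/A).
37 of the 41 sites match, so the percent identity is 37/41 × 100 = 90.2%.

90.2%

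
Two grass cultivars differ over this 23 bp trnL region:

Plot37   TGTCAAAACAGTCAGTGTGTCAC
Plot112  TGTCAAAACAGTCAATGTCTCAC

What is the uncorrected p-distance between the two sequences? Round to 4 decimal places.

0.0870

Differing sites — 15:G/A; 19:G/C.
There are 2 differences over 23 sites, so p = 2/23 = 0.0870.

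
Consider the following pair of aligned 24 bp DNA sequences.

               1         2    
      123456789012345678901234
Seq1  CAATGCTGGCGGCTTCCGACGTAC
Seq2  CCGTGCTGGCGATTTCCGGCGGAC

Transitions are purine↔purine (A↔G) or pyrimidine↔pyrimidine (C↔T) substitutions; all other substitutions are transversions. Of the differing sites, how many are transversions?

2

Mismatches occur at site 2 (A↔C, transversion), site 3 (A↔G, transition), site 12 (G↔A, transition), site 13 (C↔T, transition), site 19 (A↔G, transition), site 22 (T↔G, transversion).
Of the 6 differences, 4 transitions and 2 transversions, so the answer is 2.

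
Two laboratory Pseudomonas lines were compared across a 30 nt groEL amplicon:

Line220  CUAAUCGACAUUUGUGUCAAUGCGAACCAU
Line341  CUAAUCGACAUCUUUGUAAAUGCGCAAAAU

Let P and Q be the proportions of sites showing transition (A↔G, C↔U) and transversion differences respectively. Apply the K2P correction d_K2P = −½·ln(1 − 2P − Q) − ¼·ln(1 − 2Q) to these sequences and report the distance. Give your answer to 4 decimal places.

0.2342

Mismatches occur at site 12 (U→C, transition), site 14 (G→U, transversion), site 18 (C→A, transversion), site 25 (A→C, transversion), site 27 (C→A, transversion), site 28 (C→A, transversion).
Of the 6 differences, 1 transition and 5 transversions over 30 sites: P = 1/30 = 0.033333, Q = 5/30 = 0.166667.
d = −0.5·ln(0.766667) − 0.25·ln(0.666666) = −0.5·(-0.265703) − 0.25·(-0.405466) = 0.2342.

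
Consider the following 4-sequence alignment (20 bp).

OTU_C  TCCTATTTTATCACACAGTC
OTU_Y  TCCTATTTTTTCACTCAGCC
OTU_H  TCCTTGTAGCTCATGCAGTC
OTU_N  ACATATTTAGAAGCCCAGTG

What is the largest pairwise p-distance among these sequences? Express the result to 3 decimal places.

Pairwise Hamming distances:
  OTU_C vs OTU_Y: 3
  OTU_C vs OTU_H: 7
  OTU_C vs OTU_N: 9
  OTU_Y vs OTU_H: 8
  OTU_Y vs OTU_N: 10
  OTU_H vs OTU_N: 13
The largest is 13 mismatches, between OTU_H and OTU_N; p = 13/20 = 0.650.

0.650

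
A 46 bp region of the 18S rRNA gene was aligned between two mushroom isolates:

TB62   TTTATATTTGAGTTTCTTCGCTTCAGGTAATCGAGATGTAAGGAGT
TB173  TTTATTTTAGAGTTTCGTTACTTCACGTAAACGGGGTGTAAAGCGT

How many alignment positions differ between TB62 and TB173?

Differing sites — 6:A/T; 9:T/A; 17:T/G; 19:C/T; 20:G/A; 26:G/C; 31:T/A; 34:A/G; 36:A/G; 42:G/A; 44:A/C.
That gives 11 mismatches out of 46 aligned sites, so the Hamming distance is 11.

11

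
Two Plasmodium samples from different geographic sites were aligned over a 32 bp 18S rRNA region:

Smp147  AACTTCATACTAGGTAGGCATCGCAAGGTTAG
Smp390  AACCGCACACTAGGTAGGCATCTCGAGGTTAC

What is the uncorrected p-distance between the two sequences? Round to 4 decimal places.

Mismatches occur at site 4 (T/C), site 5 (T/G), site 8 (T/C), site 23 (G/T), site 25 (A/G), site 32 (G/C).
There are 6 differences over 32 sites, so p = 6/32 = 0.1875.

0.1875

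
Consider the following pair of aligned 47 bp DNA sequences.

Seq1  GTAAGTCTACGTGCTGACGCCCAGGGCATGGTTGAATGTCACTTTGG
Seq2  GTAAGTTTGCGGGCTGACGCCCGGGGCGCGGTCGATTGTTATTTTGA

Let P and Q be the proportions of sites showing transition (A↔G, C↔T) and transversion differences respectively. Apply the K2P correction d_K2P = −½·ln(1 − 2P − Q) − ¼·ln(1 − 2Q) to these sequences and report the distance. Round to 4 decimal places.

0.2994

Mismatches occur at site 7 (C/T, transition), site 9 (A/G, transition), site 12 (T/G, transversion), site 23 (A/G, transition), site 28 (A/G, transition), site 29 (T/C, transition), site 33 (T/C, transition), site 36 (A/T, transversion), site 40 (C/T, transition), site 42 (C/T, transition), site 47 (G/A, transition).
Of the 11 differences, 9 transitions and 2 transversions over 47 sites: P = 9/47 = 0.191489, Q = 2/47 = 0.042553.
d = −0.5·ln(0.574469) − 0.25·ln(0.914894) = −0.5·(-0.554309) − 0.25·(-0.088947) = 0.2994.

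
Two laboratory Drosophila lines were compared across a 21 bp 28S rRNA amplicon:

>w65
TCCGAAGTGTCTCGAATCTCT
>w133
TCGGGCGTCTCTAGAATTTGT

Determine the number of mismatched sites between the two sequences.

Differing sites — 3:C/G; 5:A/G; 6:A/C; 9:G/C; 13:C/A; 18:C/T; 20:C/G.
That gives 7 mismatches out of 21 aligned sites, so the Hamming distance is 7.

7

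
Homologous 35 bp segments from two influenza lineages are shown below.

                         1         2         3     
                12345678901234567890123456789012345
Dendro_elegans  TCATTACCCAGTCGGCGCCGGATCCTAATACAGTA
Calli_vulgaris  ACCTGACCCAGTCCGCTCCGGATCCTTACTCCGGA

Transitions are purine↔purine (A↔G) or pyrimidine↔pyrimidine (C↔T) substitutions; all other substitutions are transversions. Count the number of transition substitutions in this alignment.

Mismatches occur at site 1 (T→A, transversion), site 3 (A→C, transversion), site 5 (T→G, transversion), site 14 (G→C, transversion), site 17 (G→T, transversion), site 27 (A→T, transversion), site 29 (T→C, transition), site 30 (A→T, transversion), site 32 (A→C, transversion), site 34 (T→G, transversion).
Of the 10 differences, 1 transition and 9 transversions, so the answer is 1.

1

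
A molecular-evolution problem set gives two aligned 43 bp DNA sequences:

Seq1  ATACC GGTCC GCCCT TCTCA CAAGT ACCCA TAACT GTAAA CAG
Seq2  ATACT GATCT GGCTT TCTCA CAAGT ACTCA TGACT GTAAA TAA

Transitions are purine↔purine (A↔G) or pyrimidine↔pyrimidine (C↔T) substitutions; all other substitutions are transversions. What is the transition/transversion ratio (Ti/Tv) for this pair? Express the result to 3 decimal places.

8.000

Differing sites — 5:C/T (Ti); 7:G/A (Ti); 10:C/T (Ti); 12:C/G (Tv); 14:C/T (Ti); 28:C/T (Ti); 32:A/G (Ti); 41:C/T (Ti); 43:G/A (Ti).
Of the 9 differences, 8 transitions and 1 transversion, so Ti/Tv = 8/1 = 8.000.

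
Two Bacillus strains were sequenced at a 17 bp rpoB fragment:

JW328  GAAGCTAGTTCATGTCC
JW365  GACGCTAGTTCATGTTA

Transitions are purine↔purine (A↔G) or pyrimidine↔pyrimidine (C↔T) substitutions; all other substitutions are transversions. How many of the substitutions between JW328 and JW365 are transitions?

Differing sites — 3:A/C (Tv); 16:C/T (Ti); 17:C/A (Tv).
Of the 3 differences, 1 transition and 2 transversions, so the answer is 1.

1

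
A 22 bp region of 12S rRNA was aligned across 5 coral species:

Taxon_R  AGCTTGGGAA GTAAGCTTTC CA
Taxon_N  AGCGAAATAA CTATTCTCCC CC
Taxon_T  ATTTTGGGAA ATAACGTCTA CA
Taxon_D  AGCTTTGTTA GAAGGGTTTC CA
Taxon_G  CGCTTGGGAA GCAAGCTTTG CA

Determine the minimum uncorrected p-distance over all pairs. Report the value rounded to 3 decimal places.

Pairwise Hamming distances:
  Taxon_R vs Taxon_N: 11
  Taxon_R vs Taxon_T: 7
  Taxon_R vs Taxon_D: 6
  Taxon_R vs Taxon_G: 3
  Taxon_N vs Taxon_T: 14
  Taxon_N vs Taxon_D: 13
  Taxon_N vs Taxon_G: 14
  Taxon_T vs Taxon_D: 11
  Taxon_T vs Taxon_G: 9
  Taxon_D vs Taxon_G: 8
The smallest is 3 mismatches, between Taxon_R and Taxon_G; p = 3/22 = 0.136.

0.136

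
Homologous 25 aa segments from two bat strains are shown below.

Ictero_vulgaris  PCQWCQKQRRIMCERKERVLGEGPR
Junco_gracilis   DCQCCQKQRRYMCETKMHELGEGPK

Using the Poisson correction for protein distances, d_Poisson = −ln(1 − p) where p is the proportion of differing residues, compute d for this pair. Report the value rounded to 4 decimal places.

Differing sites — 1:P/D; 4:W/C; 11:I/Y; 15:R/T; 17:E/M; 18:R/H; 19:V/E; 25:R/K.
p = 8/25 = 0.320000.
d = −ln(1 − 0.320000) = −ln(0.680000) = 0.3857.

0.3857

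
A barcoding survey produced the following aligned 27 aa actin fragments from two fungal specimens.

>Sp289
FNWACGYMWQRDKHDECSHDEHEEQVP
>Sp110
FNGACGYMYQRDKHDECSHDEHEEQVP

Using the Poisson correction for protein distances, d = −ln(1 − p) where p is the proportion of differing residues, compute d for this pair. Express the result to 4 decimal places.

The sequences differ at positions 3 (W/G), 9 (W/Y).
p = 2/27 = 0.074074.
d = −ln(1 − 0.074074) = −ln(0.925926) = 0.0770.

0.0770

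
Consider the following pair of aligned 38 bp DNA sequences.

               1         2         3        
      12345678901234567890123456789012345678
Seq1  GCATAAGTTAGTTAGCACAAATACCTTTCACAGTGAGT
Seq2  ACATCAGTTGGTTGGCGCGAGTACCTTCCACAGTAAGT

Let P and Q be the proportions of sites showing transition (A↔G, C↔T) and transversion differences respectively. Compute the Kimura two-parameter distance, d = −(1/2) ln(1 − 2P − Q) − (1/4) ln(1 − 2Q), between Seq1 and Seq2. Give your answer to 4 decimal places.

0.3100

Differing sites — 1:G/A (Ti); 5:A/C (Tv); 10:A/G (Ti); 14:A/G (Ti); 17:A/G (Ti); 19:A/G (Ti); 21:A/G (Ti); 28:T/C (Ti); 35:G/A (Ti).
Of the 9 differences, 8 transitions and 1 transversion over 38 sites: P = 8/38 = 0.210526, Q = 1/38 = 0.026316.
d = −0.5·ln(0.552632) − 0.25·ln(0.947368) = −0.5·(-0.593063) − 0.25·(-0.054068) = 0.3100.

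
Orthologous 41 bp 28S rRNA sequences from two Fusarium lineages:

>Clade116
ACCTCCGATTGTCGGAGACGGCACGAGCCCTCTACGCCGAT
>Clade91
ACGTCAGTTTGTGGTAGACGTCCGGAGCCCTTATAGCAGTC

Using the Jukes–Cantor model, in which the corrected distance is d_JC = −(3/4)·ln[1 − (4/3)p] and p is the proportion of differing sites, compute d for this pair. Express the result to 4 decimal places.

The sequences differ at positions 3 (C/G), 6 (C/A), 8 (A/T), 13 (C/G), 15 (G/T), 21 (G/T), 23 (A/C), 24 (C/G), 32 (C/T), 33 (T/A), 34 (A/T), 35 (C/A), 38 (C/A), 40 (A/T), 41 (T/C).
p = 15/41 = 0.365854.
d = −0.75 · ln(1 − (4/3)·0.365854) = −0.75 · ln(0.512195) = −0.75 · (-0.669050) = 0.5018.

0.5018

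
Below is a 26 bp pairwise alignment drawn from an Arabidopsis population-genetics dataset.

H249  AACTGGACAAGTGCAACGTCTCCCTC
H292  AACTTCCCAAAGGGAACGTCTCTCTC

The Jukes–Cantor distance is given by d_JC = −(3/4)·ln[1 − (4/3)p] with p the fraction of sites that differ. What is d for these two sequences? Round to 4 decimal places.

The sequences differ at positions 5 (G/T), 6 (G/C), 7 (A/C), 11 (G/A), 12 (T/G), 14 (C/G), 23 (C/T).
p = 7/26 = 0.269231.
d = −0.75 · ln(1 − (4/3)·0.269231) = −0.75 · ln(0.641025) = −0.75 · (-0.444687) = 0.3335.

0.3335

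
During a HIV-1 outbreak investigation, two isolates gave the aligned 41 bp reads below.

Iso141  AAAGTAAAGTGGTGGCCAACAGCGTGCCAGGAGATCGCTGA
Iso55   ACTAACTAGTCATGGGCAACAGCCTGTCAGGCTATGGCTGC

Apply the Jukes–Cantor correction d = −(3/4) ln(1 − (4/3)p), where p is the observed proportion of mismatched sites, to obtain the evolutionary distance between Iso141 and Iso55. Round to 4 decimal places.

0.5018

The sequences differ at positions 2 (A/C), 3 (A/T), 4 (G/A), 5 (T/A), 6 (A/C), 7 (A/T), 11 (G/C), 12 (G/A), 16 (C/G), 24 (G/C), 27 (C/T), 32 (A/C), 33 (G/T), 36 (C/G), 41 (A/C).
p = 15/41 = 0.365854.
d = −0.75 · ln(1 − (4/3)·0.365854) = −0.75 · ln(0.512195) = −0.75 · (-0.669050) = 0.5018.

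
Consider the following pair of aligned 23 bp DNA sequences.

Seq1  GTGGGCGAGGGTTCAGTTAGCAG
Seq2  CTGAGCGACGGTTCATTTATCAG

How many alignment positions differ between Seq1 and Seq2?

Mismatches occur at site 1 (G↔C), site 4 (G↔A), site 9 (G↔C), site 16 (G↔T), site 20 (G↔T).
That gives 5 mismatches out of 23 aligned sites, so the Hamming distance is 5.

5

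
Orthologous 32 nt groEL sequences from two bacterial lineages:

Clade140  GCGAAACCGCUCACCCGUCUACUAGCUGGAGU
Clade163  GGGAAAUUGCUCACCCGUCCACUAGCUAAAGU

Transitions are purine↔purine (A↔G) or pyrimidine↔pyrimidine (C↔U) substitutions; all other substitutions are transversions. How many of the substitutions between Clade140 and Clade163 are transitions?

Mismatches occur at site 2 (C/G, transversion), site 7 (C/U, transition), site 8 (C/U, transition), site 20 (U/C, transition), site 28 (G/A, transition), site 29 (G/A, transition).
Of the 6 differences, 5 transitions and 1 transversion, so the answer is 5.

5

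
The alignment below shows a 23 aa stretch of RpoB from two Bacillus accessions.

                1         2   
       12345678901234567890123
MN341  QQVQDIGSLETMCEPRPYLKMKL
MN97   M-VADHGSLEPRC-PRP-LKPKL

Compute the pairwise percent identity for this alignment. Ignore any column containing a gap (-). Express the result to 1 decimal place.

Excluding the 3 gap columns leaves 20 comparable sites.
The sequences differ at positions 1 (Q/M), 4 (Q/A), 6 (I/H), 11 (T/P), 12 (M/R), 21 (M/P).
14 of the 20 comparable sites match, so the percent identity is 14/20 × 100 = 70.0%.

70.0%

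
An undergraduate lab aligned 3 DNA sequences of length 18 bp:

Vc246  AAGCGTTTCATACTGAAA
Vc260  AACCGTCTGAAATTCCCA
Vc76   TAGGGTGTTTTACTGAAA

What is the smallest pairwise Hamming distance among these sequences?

Pairwise Hamming distances:
  Vc246 vs Vc260: 8
  Vc246 vs Vc76: 5
  Vc260 vs Vc76: 11
The smallest is 5, between Vc246 and Vc76.

5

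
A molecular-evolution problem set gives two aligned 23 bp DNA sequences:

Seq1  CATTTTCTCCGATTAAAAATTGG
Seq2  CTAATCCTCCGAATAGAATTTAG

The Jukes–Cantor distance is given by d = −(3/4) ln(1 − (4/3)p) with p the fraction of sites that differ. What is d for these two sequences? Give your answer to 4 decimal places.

Differing sites — 2:A/T; 3:T/A; 4:T/A; 6:T/C; 13:T/A; 16:A/G; 19:A/T; 22:G/A.
p = 8/23 = 0.347826.
d = −0.75 · ln(1 − (4/3)·0.347826) = −0.75 · ln(0.536232) = −0.75 · (-0.623188) = 0.4674.

0.4674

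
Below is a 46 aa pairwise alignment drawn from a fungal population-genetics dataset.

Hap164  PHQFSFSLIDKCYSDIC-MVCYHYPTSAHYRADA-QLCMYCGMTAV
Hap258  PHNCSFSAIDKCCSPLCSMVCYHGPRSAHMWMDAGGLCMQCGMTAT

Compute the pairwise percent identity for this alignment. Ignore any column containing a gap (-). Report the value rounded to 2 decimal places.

68.18%

Excluding the 2 gap columns leaves 44 comparable sites.
Differing sites — 3:Q/N; 4:F/C; 8:L/A; 13:Y/C; 15:D/P; 16:I/L; 24:Y/G; 26:T/R; 30:Y/M; 31:R/W; 32:A/M; 36:Q/G; 40:Y/Q; 46:V/T.
30 of the 44 comparable sites match, so the percent identity is 30/44 × 100 = 68.18%.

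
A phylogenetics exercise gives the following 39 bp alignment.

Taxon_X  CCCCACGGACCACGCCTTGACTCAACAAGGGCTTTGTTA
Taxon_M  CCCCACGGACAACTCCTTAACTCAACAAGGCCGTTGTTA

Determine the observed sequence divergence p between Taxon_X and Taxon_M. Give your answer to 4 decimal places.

0.1282

The sequences differ at positions 11 (C/A), 14 (G/T), 19 (G/A), 31 (G/C), 33 (T/G).
There are 5 differences over 39 sites, so p = 5/39 = 0.1282.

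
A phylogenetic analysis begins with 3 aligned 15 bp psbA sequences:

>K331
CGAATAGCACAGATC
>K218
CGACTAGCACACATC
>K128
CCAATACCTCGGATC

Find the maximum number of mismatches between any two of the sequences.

Pairwise Hamming distances:
  K331 vs K218: 2
  K331 vs K128: 4
  K218 vs K128: 6
The largest is 6, between K218 and K128.

6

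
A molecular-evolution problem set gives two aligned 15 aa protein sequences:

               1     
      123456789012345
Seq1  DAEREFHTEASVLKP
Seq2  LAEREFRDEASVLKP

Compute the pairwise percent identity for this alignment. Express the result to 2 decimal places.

Mismatches occur at site 1 (D↔L), site 7 (H↔R), site 8 (T↔D).
12 of the 15 sites match, so the percent identity is 12/15 × 100 = 80.00%.

80.00%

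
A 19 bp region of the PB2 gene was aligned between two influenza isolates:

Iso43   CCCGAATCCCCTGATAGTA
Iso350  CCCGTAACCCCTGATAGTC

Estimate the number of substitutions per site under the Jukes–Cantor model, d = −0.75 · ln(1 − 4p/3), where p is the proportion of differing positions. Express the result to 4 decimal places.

0.1773

The sequences differ at positions 5 (A/T), 7 (T/A), 19 (A/C).
p = 3/19 = 0.157895.
d = −0.75 · ln(1 − (4/3)·0.157895) = −0.75 · ln(0.789473) = −0.75 · (-0.236390) = 0.1773.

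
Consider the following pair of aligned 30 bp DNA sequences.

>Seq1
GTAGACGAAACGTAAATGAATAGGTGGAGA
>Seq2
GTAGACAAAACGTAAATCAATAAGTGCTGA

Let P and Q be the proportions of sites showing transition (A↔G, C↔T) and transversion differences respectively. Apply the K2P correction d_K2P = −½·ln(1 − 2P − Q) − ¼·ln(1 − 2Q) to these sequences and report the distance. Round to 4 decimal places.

Differing sites — 7:G/A (Ti); 18:G/C (Tv); 23:G/A (Ti); 27:G/C (Tv); 28:A/T (Tv).
Of the 5 differences, 2 transitions and 3 transversions over 30 sites: P = 2/30 = 0.066667, Q = 3/30 = 0.100000.
d = −0.5·ln(0.766666) − 0.25·ln(0.800000) = −0.5·(-0.265704) − 0.25·(-0.223144) = 0.1886.

0.1886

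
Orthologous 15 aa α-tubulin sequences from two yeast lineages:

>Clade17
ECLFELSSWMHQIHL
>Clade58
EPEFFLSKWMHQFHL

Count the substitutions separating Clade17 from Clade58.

Mismatches occur at site 2 (C↔P), site 3 (L↔E), site 5 (E↔F), site 8 (S↔K), site 13 (I↔F).
That gives 5 mismatches out of 15 aligned sites, so the Hamming distance is 5.

5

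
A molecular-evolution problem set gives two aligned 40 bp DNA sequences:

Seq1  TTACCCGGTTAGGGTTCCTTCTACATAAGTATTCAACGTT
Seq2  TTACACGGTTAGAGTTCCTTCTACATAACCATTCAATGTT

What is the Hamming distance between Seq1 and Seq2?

The sequences differ at positions 5 (C/A), 13 (G/A), 29 (G/C), 30 (T/C), 37 (C/T).
That gives 5 mismatches out of 40 aligned sites, so the Hamming distance is 5.

5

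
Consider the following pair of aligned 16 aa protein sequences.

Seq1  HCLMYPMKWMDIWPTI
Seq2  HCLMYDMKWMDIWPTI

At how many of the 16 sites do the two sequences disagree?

1

A single mismatch occurs at site 6 (P↔D).
That gives 1 mismatch out of 16 aligned sites, so the Hamming distance is 1.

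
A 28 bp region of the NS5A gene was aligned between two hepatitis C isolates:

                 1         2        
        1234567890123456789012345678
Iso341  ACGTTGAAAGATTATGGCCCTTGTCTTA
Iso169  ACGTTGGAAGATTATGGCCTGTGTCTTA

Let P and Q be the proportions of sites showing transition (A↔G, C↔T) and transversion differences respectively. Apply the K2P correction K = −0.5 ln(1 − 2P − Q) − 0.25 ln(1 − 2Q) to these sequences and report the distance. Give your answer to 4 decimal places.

0.1169

Mismatches occur at site 7 (A↔G, transition), site 20 (C↔T, transition), site 21 (T↔G, transversion).
Of the 3 differences, 2 transitions and 1 transversion over 28 sites: P = 2/28 = 0.071429, Q = 1/28 = 0.035714.
d = −0.5·ln(0.821428) − 0.25·ln(0.928572) = −0.5·(-0.196711) − 0.25·(-0.074107) = 0.1169.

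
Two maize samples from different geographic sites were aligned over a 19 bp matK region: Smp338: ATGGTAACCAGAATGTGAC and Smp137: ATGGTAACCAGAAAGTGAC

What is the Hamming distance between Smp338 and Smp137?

The sequences differ at position 14 (T/A).
That gives 1 mismatch out of 19 aligned sites, so the Hamming distance is 1.

1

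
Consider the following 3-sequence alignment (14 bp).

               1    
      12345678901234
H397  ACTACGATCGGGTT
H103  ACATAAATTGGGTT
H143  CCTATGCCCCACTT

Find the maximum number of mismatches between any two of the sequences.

11

Pairwise Hamming distances:
  H397 vs H103: 5
  H397 vs H143: 7
  H103 vs H143: 11
The largest is 11, between H103 and H143.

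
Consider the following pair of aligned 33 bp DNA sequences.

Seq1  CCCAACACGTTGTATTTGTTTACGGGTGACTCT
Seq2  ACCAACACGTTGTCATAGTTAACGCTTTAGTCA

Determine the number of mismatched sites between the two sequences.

10

Mismatches occur at site 1 (C/A), site 14 (A/C), site 15 (T/A), site 17 (T/A), site 21 (T/A), site 25 (G/C), site 26 (G/T), site 28 (G/T), site 30 (C/G), site 33 (T/A).
That gives 10 mismatches out of 33 aligned sites, so the Hamming distance is 10.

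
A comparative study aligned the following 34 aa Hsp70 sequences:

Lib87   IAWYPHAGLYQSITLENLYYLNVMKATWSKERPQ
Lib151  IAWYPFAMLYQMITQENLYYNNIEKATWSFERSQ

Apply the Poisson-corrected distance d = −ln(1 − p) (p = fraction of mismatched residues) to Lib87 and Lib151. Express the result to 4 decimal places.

0.3075

Differing sites — 6:H/F; 8:G/M; 12:S/M; 15:L/Q; 21:L/N; 23:V/I; 24:M/E; 30:K/F; 33:P/S.
p = 9/34 = 0.264706.
d = −ln(1 − 0.264706) = −ln(0.735294) = 0.3075.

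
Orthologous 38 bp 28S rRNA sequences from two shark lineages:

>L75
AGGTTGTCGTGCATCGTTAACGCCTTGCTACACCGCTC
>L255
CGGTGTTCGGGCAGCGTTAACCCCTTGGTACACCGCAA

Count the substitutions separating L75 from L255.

9

The sequences differ at positions 1 (A/C), 5 (T/G), 6 (G/T), 10 (T/G), 14 (T/G), 22 (G/C), 28 (C/G), 37 (T/A), 38 (C/A).
That gives 9 mismatches out of 38 aligned sites, so the Hamming distance is 9.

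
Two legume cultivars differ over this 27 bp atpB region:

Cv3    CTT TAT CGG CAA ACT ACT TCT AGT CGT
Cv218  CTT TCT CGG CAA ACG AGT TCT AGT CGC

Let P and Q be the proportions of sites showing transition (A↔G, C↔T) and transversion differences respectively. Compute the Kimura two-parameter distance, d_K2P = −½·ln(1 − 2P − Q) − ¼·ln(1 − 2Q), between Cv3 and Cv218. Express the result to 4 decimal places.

Differing sites — 5:A/C (Tv); 15:T/G (Tv); 17:C/G (Tv); 27:T/C (Ti).
Of the 4 differences, 1 transition and 3 transversions over 27 sites: P = 1/27 = 0.037037, Q = 3/27 = 0.111111.
d = −0.5·ln(0.814815) − 0.25·ln(0.777778) = −0.5·(-0.204794) − 0.25·(-0.251314) = 0.1652.

0.1652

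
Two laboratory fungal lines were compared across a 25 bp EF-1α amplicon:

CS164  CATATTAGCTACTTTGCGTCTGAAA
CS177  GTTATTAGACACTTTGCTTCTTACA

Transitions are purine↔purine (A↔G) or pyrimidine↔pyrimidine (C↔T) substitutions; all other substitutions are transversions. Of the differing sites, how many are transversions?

6

Differing sites — 1:C/G (Tv); 2:A/T (Tv); 9:C/A (Tv); 10:T/C (Ti); 18:G/T (Tv); 22:G/T (Tv); 24:A/C (Tv).
Of the 7 differences, 1 transition and 6 transversions, so the answer is 6.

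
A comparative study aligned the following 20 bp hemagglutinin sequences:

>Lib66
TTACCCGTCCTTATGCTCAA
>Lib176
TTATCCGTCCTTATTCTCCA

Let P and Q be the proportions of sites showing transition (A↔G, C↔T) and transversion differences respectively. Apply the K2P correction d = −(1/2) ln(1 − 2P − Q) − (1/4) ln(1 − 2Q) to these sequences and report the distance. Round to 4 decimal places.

0.1674

The sequences differ at positions 4 (C/T, transition), 15 (G/T, transversion), 19 (A/C, transversion).
Of the 3 differences, 1 transition and 2 transversions over 20 sites: P = 1/20 = 0.050000, Q = 2/20 = 0.100000.
d = −0.5·ln(0.800000) − 0.25·ln(0.800000) = −0.5·(-0.223144) − 0.25·(-0.223144) = 0.1674.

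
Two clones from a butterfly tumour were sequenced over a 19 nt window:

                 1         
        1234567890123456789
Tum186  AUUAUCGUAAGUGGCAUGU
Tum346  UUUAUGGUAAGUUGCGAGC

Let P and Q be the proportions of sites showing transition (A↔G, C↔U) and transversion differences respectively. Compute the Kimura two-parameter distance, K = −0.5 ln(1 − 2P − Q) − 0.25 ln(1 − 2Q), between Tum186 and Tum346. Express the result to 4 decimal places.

0.4099

Differing sites — 1:A/U (Tv); 6:C/G (Tv); 13:G/U (Tv); 16:A/G (Ti); 17:U/A (Tv); 19:U/C (Ti).
Of the 6 differences, 2 transitions and 4 transversions over 19 sites: P = 2/19 = 0.105263, Q = 4/19 = 0.210526.
d = −0.5·ln(0.578948) − 0.25·ln(0.578948) = −0.5·(-0.546543) − 0.25·(-0.546543) = 0.4099.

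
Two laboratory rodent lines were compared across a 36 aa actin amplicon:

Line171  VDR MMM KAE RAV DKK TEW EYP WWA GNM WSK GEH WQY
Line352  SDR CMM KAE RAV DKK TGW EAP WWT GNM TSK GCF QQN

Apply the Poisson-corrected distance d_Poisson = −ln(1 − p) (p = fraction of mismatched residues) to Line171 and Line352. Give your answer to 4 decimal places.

0.3254

Differing sites — 1:V/S; 4:M/C; 17:E/G; 20:Y/A; 24:A/T; 28:W/T; 32:E/C; 33:H/F; 34:W/Q; 36:Y/N.
p = 10/36 = 0.277778.
d = −ln(1 − 0.277778) = −ln(0.722222) = 0.3254.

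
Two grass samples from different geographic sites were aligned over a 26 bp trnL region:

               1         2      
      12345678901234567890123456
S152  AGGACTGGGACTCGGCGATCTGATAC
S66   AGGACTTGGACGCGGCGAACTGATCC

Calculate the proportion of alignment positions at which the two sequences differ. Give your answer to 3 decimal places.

Differing sites — 7:G/T; 12:T/G; 19:T/A; 25:A/C.
There are 4 differences over 26 sites, so p = 4/26 = 0.154.

0.154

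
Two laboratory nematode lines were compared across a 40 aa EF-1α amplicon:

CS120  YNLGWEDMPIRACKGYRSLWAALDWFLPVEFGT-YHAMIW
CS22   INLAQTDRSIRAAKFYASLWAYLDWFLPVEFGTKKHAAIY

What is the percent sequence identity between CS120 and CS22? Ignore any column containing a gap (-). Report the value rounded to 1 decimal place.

Excluding the 1 gap column leaves 39 comparable sites.
Mismatches occur at site 1 (Y/I), site 4 (G/A), site 5 (W/Q), site 6 (E/T), site 8 (M/R), site 9 (P/S), site 13 (C/A), site 15 (G/F), site 17 (R/A), site 22 (A/Y), site 35 (Y/K), site 38 (M/A), site 40 (W/Y).
26 of the 39 comparable sites match, so the percent identity is 26/39 × 100 = 66.7%.

66.7%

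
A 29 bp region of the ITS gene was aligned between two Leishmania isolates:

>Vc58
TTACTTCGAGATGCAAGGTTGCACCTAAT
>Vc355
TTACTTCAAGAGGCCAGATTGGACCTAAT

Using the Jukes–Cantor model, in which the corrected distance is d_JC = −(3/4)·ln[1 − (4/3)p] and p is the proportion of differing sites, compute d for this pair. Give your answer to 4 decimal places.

0.1959

Differing sites — 8:G/A; 12:T/G; 15:A/C; 18:G/A; 22:C/G.
p = 5/29 = 0.172414.
d = −0.75 · ln(1 − (4/3)·0.172414) = −0.75 · ln(0.770115) = −0.75 · (-0.261215) = 0.1959.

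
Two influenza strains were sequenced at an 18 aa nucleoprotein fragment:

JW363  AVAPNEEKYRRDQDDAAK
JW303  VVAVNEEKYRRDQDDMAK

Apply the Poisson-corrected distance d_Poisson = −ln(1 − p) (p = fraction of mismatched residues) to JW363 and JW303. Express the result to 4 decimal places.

The sequences differ at positions 1 (A/V), 4 (P/V), 16 (A/M).
p = 3/18 = 0.166667.
d = −ln(1 − 0.166667) = −ln(0.833333) = 0.1823.

0.1823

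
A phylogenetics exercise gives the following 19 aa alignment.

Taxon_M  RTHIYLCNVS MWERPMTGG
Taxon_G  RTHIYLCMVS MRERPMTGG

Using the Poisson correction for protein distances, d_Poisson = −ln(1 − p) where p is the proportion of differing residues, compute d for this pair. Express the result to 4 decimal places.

0.1112

Differing sites — 8:N/M; 12:W/R.
p = 2/19 = 0.105263.
d = −ln(1 − 0.105263) = −ln(0.894737) = 0.1112.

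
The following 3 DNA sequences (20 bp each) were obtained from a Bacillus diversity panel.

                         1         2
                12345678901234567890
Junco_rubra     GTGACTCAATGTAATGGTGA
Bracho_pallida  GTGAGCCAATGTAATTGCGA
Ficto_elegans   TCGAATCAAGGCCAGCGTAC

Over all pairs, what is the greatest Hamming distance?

12

Pairwise Hamming distances:
  Junco_rubra vs Bracho_pallida: 4
  Junco_rubra vs Ficto_elegans: 10
  Bracho_pallida vs Ficto_elegans: 12
The largest is 12, between Bracho_pallida and Ficto_elegans.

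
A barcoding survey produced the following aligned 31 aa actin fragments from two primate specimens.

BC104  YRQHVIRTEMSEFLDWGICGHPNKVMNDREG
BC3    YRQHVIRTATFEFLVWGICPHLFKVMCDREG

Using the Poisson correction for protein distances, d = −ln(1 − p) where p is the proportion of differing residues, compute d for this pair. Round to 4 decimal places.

Mismatches occur at site 9 (E→A), site 10 (M→T), site 11 (S→F), site 15 (D→V), site 20 (G→P), site 22 (P→L), site 23 (N→F), site 27 (N→C).
p = 8/31 = 0.258065.
d = −ln(1 − 0.258065) = −ln(0.741935) = 0.2985.

0.2985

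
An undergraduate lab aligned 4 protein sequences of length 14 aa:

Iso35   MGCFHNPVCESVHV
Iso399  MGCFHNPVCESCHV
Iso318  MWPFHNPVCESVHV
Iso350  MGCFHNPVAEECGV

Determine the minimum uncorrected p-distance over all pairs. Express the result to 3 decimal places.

Pairwise Hamming distances:
  Iso35 vs Iso399: 1
  Iso35 vs Iso318: 2
  Iso35 vs Iso350: 4
  Iso399 vs Iso318: 3
  Iso399 vs Iso350: 3
  Iso318 vs Iso350: 6
The smallest is 1 mismatch, between Iso35 and Iso399; p = 1/14 = 0.071.

0.071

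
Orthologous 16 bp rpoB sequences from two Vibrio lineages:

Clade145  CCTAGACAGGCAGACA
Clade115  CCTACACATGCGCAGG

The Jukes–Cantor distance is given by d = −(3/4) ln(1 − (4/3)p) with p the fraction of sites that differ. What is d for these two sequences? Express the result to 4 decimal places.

0.5199

Differing sites — 5:G/C; 9:G/T; 12:A/G; 13:G/C; 15:C/G; 16:A/G.
p = 6/16 = 0.375000.
d = −0.75 · ln(1 − (4/3)·0.375000) = −0.75 · ln(0.500000) = −0.75 · (-0.693147) = 0.5199.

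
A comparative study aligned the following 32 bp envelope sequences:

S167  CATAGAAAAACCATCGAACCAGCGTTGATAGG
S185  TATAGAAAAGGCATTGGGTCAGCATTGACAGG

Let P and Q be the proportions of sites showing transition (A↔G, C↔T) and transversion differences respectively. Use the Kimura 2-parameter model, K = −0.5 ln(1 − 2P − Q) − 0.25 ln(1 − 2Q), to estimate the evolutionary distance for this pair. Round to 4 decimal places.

Mismatches occur at site 1 (C→T, transition), site 10 (A→G, transition), site 11 (C→G, transversion), site 15 (C→T, transition), site 17 (A→G, transition), site 18 (A→G, transition), site 19 (C→T, transition), site 24 (G→A, transition), site 29 (T→C, transition).
Of the 9 differences, 8 transitions and 1 transversion over 32 sites: P = 8/32 = 0.250000, Q = 1/32 = 0.031250.
d = −0.5·ln(0.468750) − 0.25·ln(0.937500) = −0.5·(-0.757686) − 0.25·(-0.064539) = 0.3950.

0.3950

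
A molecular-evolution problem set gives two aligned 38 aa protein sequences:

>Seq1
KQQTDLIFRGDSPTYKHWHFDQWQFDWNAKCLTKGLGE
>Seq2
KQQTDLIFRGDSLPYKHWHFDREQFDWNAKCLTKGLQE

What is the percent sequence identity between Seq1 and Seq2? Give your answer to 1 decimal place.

Differing sites — 13:P/L; 14:T/P; 22:Q/R; 23:W/E; 37:G/Q.
33 of the 38 sites match, so the percent identity is 33/38 × 100 = 86.8%.

86.8%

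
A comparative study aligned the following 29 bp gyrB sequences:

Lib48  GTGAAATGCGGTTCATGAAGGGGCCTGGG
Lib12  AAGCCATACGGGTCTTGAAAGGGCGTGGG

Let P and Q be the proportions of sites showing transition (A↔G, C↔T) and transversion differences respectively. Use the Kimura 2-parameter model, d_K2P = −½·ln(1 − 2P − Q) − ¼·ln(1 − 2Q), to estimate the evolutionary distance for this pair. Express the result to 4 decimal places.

Differing sites — 1:G/A (Ti); 2:T/A (Tv); 4:A/C (Tv); 5:A/C (Tv); 8:G/A (Ti); 12:T/G (Tv); 15:A/T (Tv); 20:G/A (Ti); 25:C/G (Tv).
Of the 9 differences, 3 transitions and 6 transversions over 29 sites: P = 3/29 = 0.103448, Q = 6/29 = 0.206897.
d = −0.5·ln(0.586207) − 0.25·ln(0.586206) = −0.5·(-0.534082) − 0.25·(-0.534084) = 0.4006.

0.4006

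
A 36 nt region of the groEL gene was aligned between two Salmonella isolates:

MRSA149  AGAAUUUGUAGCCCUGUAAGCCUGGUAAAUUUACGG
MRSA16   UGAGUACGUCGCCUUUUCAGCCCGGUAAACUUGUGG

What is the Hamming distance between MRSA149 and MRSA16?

12

Mismatches occur at site 1 (A/U), site 4 (A/G), site 6 (U/A), site 7 (U/C), site 10 (A/C), site 14 (C/U), site 16 (G/U), site 18 (A/C), site 23 (U/C), site 30 (U/C), site 33 (A/G), site 34 (C/U).
That gives 12 mismatches out of 36 aligned sites, so the Hamming distance is 12.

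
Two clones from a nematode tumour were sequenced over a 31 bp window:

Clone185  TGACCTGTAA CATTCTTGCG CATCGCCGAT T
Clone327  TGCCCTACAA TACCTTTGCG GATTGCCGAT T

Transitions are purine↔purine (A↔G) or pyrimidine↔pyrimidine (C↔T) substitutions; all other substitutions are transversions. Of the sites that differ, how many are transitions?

7

Differing sites — 3:A/C (Tv); 7:G/A (Ti); 8:T/C (Ti); 11:C/T (Ti); 13:T/C (Ti); 14:T/C (Ti); 15:C/T (Ti); 21:C/G (Tv); 24:C/T (Ti).
Of the 9 differences, 7 transitions and 2 transversions, so the answer is 7.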